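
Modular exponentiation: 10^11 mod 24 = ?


10^1 mod 24 = 10
10^2 mod 24 = 4
10^3 mod 24 = 16
10^4 mod 24 = 16
10^5 mod 24 = 16
10^6 mod 24 = 16
10^7 mod 24 = 16
10^8 mod 24 = 16
10^9 mod 24 = 16
10^10 mod 24 = 16
10^11 mod 24 = 16


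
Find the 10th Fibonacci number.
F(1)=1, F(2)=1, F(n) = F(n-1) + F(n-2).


Sequence: 1, 1, 2, 3, 5, 8, 13, 21, 34, 55
F(10) = 55


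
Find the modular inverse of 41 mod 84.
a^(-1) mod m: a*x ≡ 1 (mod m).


Use the extended Euclidean algorithm on (84, 41); each row r = 84*s + 41*t:
r=84, s=1, t=0
r=41, s=0, t=1
q=2: r=2, s=1, t=-2   [84*(1) + 41*(-2) = 2]
q=20: r=1, s=-20, t=41   [84*(-20) + 41*(41) = 1]
q=2: r=0, s=41, t=-84   [84*(41) + 41*(-84) = 0]
GCD = 1 with t = 41, so 41*(41) ≡ 1 (mod 84)
Inverse = 41 mod 84 = 41
Check: 41 * 41 = 1681 ≡ 1 (mod 84)

41^(-1) ≡ 41 (mod 84)


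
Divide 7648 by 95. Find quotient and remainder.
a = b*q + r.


7648 = 95 * 80 + 48
Check: 7600 + 48 = 7648

q = 80, r = 48


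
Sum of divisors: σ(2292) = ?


Divisors of 2292: 1, 2, 3, 4, 6, 12, 191, 382, 573, 764, 1146, 2292
Sum = 1 + 2 + 3 + 4 + 6 + 12 + 191 + 382 + 573 + 764 + 1146 + 2292 = 5376

σ(2292) = 5376


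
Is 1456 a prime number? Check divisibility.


1456 / 2 = 728 (exact division)
1456 is NOT prime.

No, 1456 is not prime


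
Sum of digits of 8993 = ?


8 + 9 + 9 + 3 = 29


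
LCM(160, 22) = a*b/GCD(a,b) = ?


GCD(160, 22) = 2
LCM = 160*22/2 = 3520/2 = 1760

LCM = 1760


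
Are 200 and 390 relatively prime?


Euclidean algorithm:
390 = 1 * 200 + 190
200 = 1 * 190 + 10
190 = 19 * 10 + 0
GCD(200, 390) = 10

No, not coprime (GCD = 10)


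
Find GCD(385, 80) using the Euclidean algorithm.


385 = 4 * 80 + 65
80 = 1 * 65 + 15
65 = 4 * 15 + 5
15 = 3 * 5 + 0
GCD = 5


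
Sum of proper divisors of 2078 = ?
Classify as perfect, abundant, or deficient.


Proper divisors: 1, 2, 1039
Sum = 1 + 2 + 1039 = 1042
1042 < 2078 → deficient

s(2078) = 1042 (deficient)


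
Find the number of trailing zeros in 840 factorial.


floor(840/5) = 168
floor(840/25) = 33
floor(840/125) = 6
floor(840/625) = 1
Total = 208

208 trailing zeros


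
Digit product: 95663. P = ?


9 × 5 × 6 × 6 × 3 = 4860


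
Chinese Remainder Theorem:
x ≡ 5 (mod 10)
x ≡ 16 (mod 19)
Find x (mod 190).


M = 10*19 = 190
M1 = M/10 = 19, M2 = M/19 = 10
M1^(-1) mod 10 = 9, M2^(-1) mod 19 = 2
x = 5*19*9 + 16*10*2 = 1175
1175 mod 190 = 35
Check: 35 mod 10 = 5 ✓, 35 mod 19 = 16 ✓

x ≡ 35 (mod 190)


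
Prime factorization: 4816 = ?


4816 / 2 = 2408
2408 / 2 = 1204
1204 / 2 = 602
602 / 2 = 301
301 / 7 = 43
43 / 43 = 1
4816 = 2^4 × 7 × 43


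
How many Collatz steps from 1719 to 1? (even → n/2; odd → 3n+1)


1719 → 5158 → 2579 → 7738 → 3869 → 11608 → 5804 → 2902 → 1451 → 4354 → 2177 → 6532 → 3266 → 1633 → 4900 → 2450 → 1225 → 3676 → 1838 → 919 → 2758 → 1379 → 4138 → 2069 → 6208 → 3104 → 1552 → 776 → 388 → 194 → 97 → 292 → 146 → 73 → 220 → 110 → 55 → 166 → 83 → 250 → 125 → 376 → 188 → 94 → 47 → 142 → 71 → 214 → 107 → 322 → 161 → 484 → 242 → 121 → 364 → 182 → 91 → 274 → 137 → 412 → 206 → 103 → 310 → 155 → 466 → 233 → 700 → 350 → 175 → 526 → 263 → 790 → 395 → 1186 → 593 → 1780 → 890 → 445 → 1336 → 668 → 334 → 167 → 502 → 251 → 754 → 377 → 1132 → 566 → 283 → 850 → 425 → 1276 → 638 → 319 → 958 → 479 → 1438 → 719 → 2158 → 1079 → 3238 → 1619 → 4858 → 2429 → 7288 → 3644 → 1822 → 911 → 2734 → 1367 → 4102 → 2051 → 6154 → 3077 → 9232 → 4616 → 2308 → 1154 → 577 → 1732 → 866 → 433 → 1300 → 650 → 325 → 976 → 488 → 244 → 122 → 61 → 184 → 92 → 46 → 23 → 70 → 35 → 106 → 53 → 160 → 80 → 40 → 20 → 10 → 5 → 16 → 8 → 4 → 2 → 1
Total steps = 148

148 steps


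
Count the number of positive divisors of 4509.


4509 = 3^3 × 167^1
d(4509) = (3+1) × (1+1) = 8

8 divisors


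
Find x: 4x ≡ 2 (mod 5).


GCD(4, 5) = 1, unique solution
a^(-1) mod 5 = 4
x = 4 * 2 mod 5 = 3

x ≡ 3 (mod 5)


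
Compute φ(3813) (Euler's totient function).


3813 = 3 × 31 × 41
Prime factors: 3, 31, 41
φ(3813) = 3813 × (1-1/3) × (1-1/31) × (1-1/41)
= 3813 × 2/3 × 30/31 × 40/41 = 2400

φ(3813) = 2400


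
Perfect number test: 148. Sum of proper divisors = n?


Proper divisors of 148: 1, 2, 4, 37, 74
Sum = 1 + 2 + 4 + 37 + 74 = 118

No, 148 is not perfect (118 ≠ 148)


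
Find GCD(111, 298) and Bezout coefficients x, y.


Tabular extended Euclidean (each row: r = 111*s + 298*t):
r=111, s=1, t=0
r=298, s=0, t=1
q=0: r=111, s=1, t=0   [111*(1) + 298*(0) = 111]
q=2: r=76, s=-2, t=1   [111*(-2) + 298*(1) = 76]
q=1: r=35, s=3, t=-1   [111*(3) + 298*(-1) = 35]
q=2: r=6, s=-8, t=3   [111*(-8) + 298*(3) = 6]
q=5: r=5, s=43, t=-16   [111*(43) + 298*(-16) = 5]
q=1: r=1, s=-51, t=19   [111*(-51) + 298*(19) = 1]
q=5: r=0, s=298, t=-111   [111*(298) + 298*(-111) = 0]
GCD = 1; from the row with r=1: x=-51, y=19
Check: 111*(-51) + 298*(19) = -5661 + 5662 = 1

GCD = 1, x = -51, y = 19


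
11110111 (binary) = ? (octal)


11110111 (base 2) = 247 (decimal)
247 (decimal) = 367 (base 8)


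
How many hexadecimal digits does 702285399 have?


702285399 in base 16 = 29DC0657
Number of digits = 8

8 digits (base 16)


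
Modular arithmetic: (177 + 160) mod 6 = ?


177 + 160 = 337
337 mod 6 = 1


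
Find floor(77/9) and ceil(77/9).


77/9 = 8.5556
floor = 8
ceil = 9

floor = 8, ceil = 9


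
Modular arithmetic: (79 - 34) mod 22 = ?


79 - 34 = 45
45 mod 22 = 1


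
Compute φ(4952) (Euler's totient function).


4952 = 2^3 × 619
Prime factors: 2, 619
φ(4952) = 4952 × (1-1/2) × (1-1/619)
= 4952 × 1/2 × 618/619 = 2472

φ(4952) = 2472


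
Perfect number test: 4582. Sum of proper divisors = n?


Proper divisors of 4582: 1, 2, 29, 58, 79, 158, 2291
Sum = 1 + 2 + 29 + 58 + 79 + 158 + 2291 = 2618

No, 4582 is not perfect (2618 ≠ 4582)


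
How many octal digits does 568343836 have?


568343836 in base 8 = 4170036434
Number of digits = 10

10 digits (base 8)


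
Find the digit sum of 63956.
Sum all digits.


6 + 3 + 9 + 5 + 6 = 29


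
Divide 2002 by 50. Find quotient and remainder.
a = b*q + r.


2002 = 50 * 40 + 2
Check: 2000 + 2 = 2002

q = 40, r = 2


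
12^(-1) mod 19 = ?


Use the extended Euclidean algorithm on (19, 12); each row r = 19*s + 12*t:
r=19, s=1, t=0
r=12, s=0, t=1
q=1: r=7, s=1, t=-1   [19*(1) + 12*(-1) = 7]
q=1: r=5, s=-1, t=2   [19*(-1) + 12*(2) = 5]
q=1: r=2, s=2, t=-3   [19*(2) + 12*(-3) = 2]
q=2: r=1, s=-5, t=8   [19*(-5) + 12*(8) = 1]
q=2: r=0, s=12, t=-19   [19*(12) + 12*(-19) = 0]
GCD = 1 with t = 8, so 12*(8) ≡ 1 (mod 19)
Inverse = 8 mod 19 = 8
Check: 12 * 8 = 96 ≡ 1 (mod 19)

12^(-1) ≡ 8 (mod 19)


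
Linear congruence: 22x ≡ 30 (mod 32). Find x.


GCD(22, 32) = 2 divides 30
Divide: 11x ≡ 15 (mod 16)
x ≡ 13 (mod 16)


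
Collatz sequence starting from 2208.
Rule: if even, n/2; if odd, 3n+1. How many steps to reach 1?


2208 → 1104 → 552 → 276 → 138 → 69 → 208 → 104 → 52 → 26 → 13 → 40 → 20 → 10 → 5 → 16 → 8 → 4 → 2 → 1
Total steps = 19

19 steps


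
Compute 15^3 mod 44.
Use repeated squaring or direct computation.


15^1 mod 44 = 15
15^2 mod 44 = 5
15^3 mod 44 = 31


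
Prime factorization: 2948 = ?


2948 / 2 = 1474
1474 / 2 = 737
737 / 11 = 67
67 / 67 = 1
2948 = 2^2 × 11 × 67


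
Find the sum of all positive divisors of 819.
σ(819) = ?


Divisors of 819: 1, 3, 7, 9, 13, 21, 39, 63, 91, 117, 273, 819
Sum = 1 + 3 + 7 + 9 + 13 + 21 + 39 + 63 + 91 + 117 + 273 + 819 = 1456

σ(819) = 1456


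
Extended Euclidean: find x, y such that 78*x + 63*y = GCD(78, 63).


Tabular extended Euclidean (each row: r = 78*s + 63*t):
r=78, s=1, t=0
r=63, s=0, t=1
q=1: r=15, s=1, t=-1   [78*(1) + 63*(-1) = 15]
q=4: r=3, s=-4, t=5   [78*(-4) + 63*(5) = 3]
q=5: r=0, s=21, t=-26   [78*(21) + 63*(-26) = 0]
GCD = 3; from the row with r=3: x=-4, y=5
Check: 78*(-4) + 63*(5) = -312 + 315 = 3

GCD = 3, x = -4, y = 5


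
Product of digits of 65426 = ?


6 × 5 × 4 × 2 × 6 = 1440


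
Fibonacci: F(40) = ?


Sequence: 1, 1, 2, 3, 5, 8, 13, 21, 34, 55, 89, 144, 233, 377, 610, 987, 1597, 2584, 4181, 6765, 10946, 17711, 28657, 46368, 75025, 121393, 196418, 317811, 514229, 832040, 1346269, 2178309, 3524578, 5702887, 9227465, 14930352, 24157817, 39088169, 63245986, 102334155
F(40) = 102334155


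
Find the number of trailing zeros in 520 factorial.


floor(520/5) = 104
floor(520/25) = 20
floor(520/125) = 4
Total = 128

128 trailing zeros


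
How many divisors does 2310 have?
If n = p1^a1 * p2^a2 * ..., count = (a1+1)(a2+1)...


2310 = 2^1 × 3^1 × 5^1 × 7^1 × 11^1
d(2310) = (1+1) × (1+1) × (1+1) × (1+1) × (1+1) = 32

32 divisors


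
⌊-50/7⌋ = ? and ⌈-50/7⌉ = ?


-50/7 = -7.1429
floor = -8
ceil = -7

floor = -8, ceil = -7


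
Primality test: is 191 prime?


Check divisors up to sqrt(191) = 13.8203
No divisors found.
191 is prime.

Yes, 191 is prime


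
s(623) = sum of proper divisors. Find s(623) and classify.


Proper divisors: 1, 7, 89
Sum = 1 + 7 + 89 = 97
97 < 623 → deficient

s(623) = 97 (deficient)


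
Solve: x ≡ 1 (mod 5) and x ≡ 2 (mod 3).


M = 5*3 = 15
M1 = M/5 = 3, M2 = M/3 = 5
M1^(-1) mod 5 = 2, M2^(-1) mod 3 = 2
x = 1*3*2 + 2*5*2 = 26
26 mod 15 = 11
Check: 11 mod 5 = 1 ✓, 11 mod 3 = 2 ✓

x ≡ 11 (mod 15)


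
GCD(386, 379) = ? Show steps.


386 = 1 * 379 + 7
379 = 54 * 7 + 1
7 = 7 * 1 + 0
GCD = 1


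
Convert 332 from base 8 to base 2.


332 (base 8) = 218 (decimal)
218 (decimal) = 11011010 (base 2)


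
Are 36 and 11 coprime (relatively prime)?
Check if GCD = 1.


Euclidean algorithm:
36 = 3 * 11 + 3
11 = 3 * 3 + 2
3 = 1 * 2 + 1
2 = 2 * 1 + 0
GCD(36, 11) = 1

Yes, coprime (GCD = 1)


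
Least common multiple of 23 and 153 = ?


GCD(23, 153) = 1
LCM = 23*153/1 = 3519/1 = 3519

LCM = 3519


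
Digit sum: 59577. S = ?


5 + 9 + 5 + 7 + 7 = 33


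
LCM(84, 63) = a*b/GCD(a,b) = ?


GCD(84, 63) = 21
LCM = 84*63/21 = 5292/21 = 252

LCM = 252


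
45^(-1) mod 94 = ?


Use the extended Euclidean algorithm on (94, 45); each row r = 94*s + 45*t:
r=94, s=1, t=0
r=45, s=0, t=1
q=2: r=4, s=1, t=-2   [94*(1) + 45*(-2) = 4]
q=11: r=1, s=-11, t=23   [94*(-11) + 45*(23) = 1]
q=4: r=0, s=45, t=-94   [94*(45) + 45*(-94) = 0]
GCD = 1 with t = 23, so 45*(23) ≡ 1 (mod 94)
Inverse = 23 mod 94 = 23
Check: 45 * 23 = 1035 ≡ 1 (mod 94)

45^(-1) ≡ 23 (mod 94)


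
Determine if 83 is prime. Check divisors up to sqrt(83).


Check divisors up to sqrt(83) = 9.1104
No divisors found.
83 is prime.

Yes, 83 is prime


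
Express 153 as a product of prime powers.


153 / 3 = 51
51 / 3 = 17
17 / 17 = 1
153 = 3^2 × 17


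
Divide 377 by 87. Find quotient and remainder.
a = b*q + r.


377 = 87 * 4 + 29
Check: 348 + 29 = 377

q = 4, r = 29


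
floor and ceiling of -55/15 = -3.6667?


-55/15 = -3.6667
floor = -4
ceil = -3

floor = -4, ceil = -3


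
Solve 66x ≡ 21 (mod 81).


GCD(66, 81) = 3 divides 21
Divide: 22x ≡ 7 (mod 27)
x ≡ 4 (mod 27)


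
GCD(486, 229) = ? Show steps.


486 = 2 * 229 + 28
229 = 8 * 28 + 5
28 = 5 * 5 + 3
5 = 1 * 3 + 2
3 = 1 * 2 + 1
2 = 2 * 1 + 0
GCD = 1


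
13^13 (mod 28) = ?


13^1 mod 28 = 13
13^2 mod 28 = 1
13^3 mod 28 = 13
13^4 mod 28 = 1
13^5 mod 28 = 13
13^6 mod 28 = 1
13^7 mod 28 = 13
13^8 mod 28 = 1
13^9 mod 28 = 13
13^10 mod 28 = 1
13^11 mod 28 = 13
13^12 mod 28 = 1
13^13 mod 28 = 13


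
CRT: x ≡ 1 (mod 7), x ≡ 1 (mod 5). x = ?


M = 7*5 = 35
M1 = M/7 = 5, M2 = M/5 = 7
M1^(-1) mod 7 = 3, M2^(-1) mod 5 = 3
x = 1*5*3 + 1*7*3 = 36
36 mod 35 = 1
Check: 1 mod 7 = 1 ✓, 1 mod 5 = 1 ✓

x ≡ 1 (mod 35)


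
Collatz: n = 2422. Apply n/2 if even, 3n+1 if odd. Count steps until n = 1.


2422 → 1211 → 3634 → 1817 → 5452 → 2726 → 1363 → 4090 → 2045 → 6136 → 3068 → 1534 → 767 → 2302 → 1151 → 3454 → 1727 → 5182 → 2591 → 7774 → 3887 → 11662 → 5831 → 17494 → 8747 → 26242 → 13121 → 39364 → 19682 → 9841 → 29524 → 14762 → 7381 → 22144 → 11072 → 5536 → 2768 → 1384 → 692 → 346 → 173 → 520 → 260 → 130 → 65 → 196 → 98 → 49 → 148 → 74 → 37 → 112 → 56 → 28 → 14 → 7 → 22 → 11 → 34 → 17 → 52 → 26 → 13 → 40 → 20 → 10 → 5 → 16 → 8 → 4 → 2 → 1
Total steps = 71

71 steps


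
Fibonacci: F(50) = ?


Sequence: 1, 1, 2, 3, 5, 8, 13, 21, 34, 55, 89, 144, 233, 377, 610, 987, 1597, 2584, 4181, 6765, 10946, 17711, 28657, 46368, 75025, 121393, 196418, 317811, 514229, 832040, 1346269, 2178309, 3524578, 5702887, 9227465, 14930352, 24157817, 39088169, 63245986, 102334155, 165580141, 267914296, 433494437, 701408733, 1134903170, 1836311903, 2971215073, 4807526976, 7778742049, 12586269025
F(50) = 12586269025


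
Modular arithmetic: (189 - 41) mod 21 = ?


189 - 41 = 148
148 mod 21 = 1


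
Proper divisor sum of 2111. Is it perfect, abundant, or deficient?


Proper divisors: 1
Sum = 1 = 1
1 < 2111 → deficient

s(2111) = 1 (deficient)


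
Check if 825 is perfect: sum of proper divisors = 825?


Proper divisors of 825: 1, 3, 5, 11, 15, 25, 33, 55, 75, 165, 275
Sum = 1 + 3 + 5 + 11 + 15 + 25 + 33 + 55 + 75 + 165 + 275 = 663

No, 825 is not perfect (663 ≠ 825)


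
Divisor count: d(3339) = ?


3339 = 3^2 × 7^1 × 53^1
d(3339) = (2+1) × (1+1) × (1+1) = 12

12 divisors


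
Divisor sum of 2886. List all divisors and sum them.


Divisors of 2886: 1, 2, 3, 6, 13, 26, 37, 39, 74, 78, 111, 222, 481, 962, 1443, 2886
Sum = 1 + 2 + 3 + 6 + 13 + 26 + 37 + 39 + 74 + 78 + 111 + 222 + 481 + 962 + 1443 + 2886 = 6384

σ(2886) = 6384


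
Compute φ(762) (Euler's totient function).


762 = 2 × 3 × 127
Prime factors: 2, 3, 127
φ(762) = 762 × (1-1/2) × (1-1/3) × (1-1/127)
= 762 × 1/2 × 2/3 × 126/127 = 252

φ(762) = 252


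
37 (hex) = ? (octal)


37 (base 16) = 55 (decimal)
55 (decimal) = 67 (base 8)


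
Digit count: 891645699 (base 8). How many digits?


891645699 in base 8 = 6511267403
Number of digits = 10

10 digits (base 8)


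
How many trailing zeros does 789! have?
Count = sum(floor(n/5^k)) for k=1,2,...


floor(789/5) = 157
floor(789/25) = 31
floor(789/125) = 6
floor(789/625) = 1
Total = 195

195 trailing zeros


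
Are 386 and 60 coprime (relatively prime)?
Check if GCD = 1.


Euclidean algorithm:
386 = 6 * 60 + 26
60 = 2 * 26 + 8
26 = 3 * 8 + 2
8 = 4 * 2 + 0
GCD(386, 60) = 2

No, not coprime (GCD = 2)


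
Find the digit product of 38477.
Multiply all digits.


3 × 8 × 4 × 7 × 7 = 4704


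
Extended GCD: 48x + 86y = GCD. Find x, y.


Tabular extended Euclidean (each row: r = 48*s + 86*t):
r=48, s=1, t=0
r=86, s=0, t=1
q=0: r=48, s=1, t=0   [48*(1) + 86*(0) = 48]
q=1: r=38, s=-1, t=1   [48*(-1) + 86*(1) = 38]
q=1: r=10, s=2, t=-1   [48*(2) + 86*(-1) = 10]
q=3: r=8, s=-7, t=4   [48*(-7) + 86*(4) = 8]
q=1: r=2, s=9, t=-5   [48*(9) + 86*(-5) = 2]
q=4: r=0, s=-43, t=24   [48*(-43) + 86*(24) = 0]
GCD = 2; from the row with r=2: x=9, y=-5
Check: 48*(9) + 86*(-5) = 432 - 430 = 2

GCD = 2, x = 9, y = -5


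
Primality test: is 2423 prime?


Check divisors up to sqrt(2423) = 49.2240
No divisors found.
2423 is prime.

Yes, 2423 is prime


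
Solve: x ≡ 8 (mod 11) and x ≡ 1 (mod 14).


M = 11*14 = 154
M1 = M/11 = 14, M2 = M/14 = 11
M1^(-1) mod 11 = 4, M2^(-1) mod 14 = 9
x = 8*14*4 + 1*11*9 = 547
547 mod 154 = 85
Check: 85 mod 11 = 8 ✓, 85 mod 14 = 1 ✓

x ≡ 85 (mod 154)


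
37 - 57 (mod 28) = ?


37 - 57 = -20
-20 mod 28 = 8


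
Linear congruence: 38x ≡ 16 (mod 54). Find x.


GCD(38, 54) = 2 divides 16
Divide: 19x ≡ 8 (mod 27)
x ≡ 26 (mod 27)


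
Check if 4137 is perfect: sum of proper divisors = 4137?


Proper divisors of 4137: 1, 3, 7, 21, 197, 591, 1379
Sum = 1 + 3 + 7 + 21 + 197 + 591 + 1379 = 2199

No, 4137 is not perfect (2199 ≠ 4137)


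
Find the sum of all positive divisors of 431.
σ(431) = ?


Divisors of 431: 1, 431
Sum = 1 + 431 = 432

σ(431) = 432


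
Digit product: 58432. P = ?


5 × 8 × 4 × 3 × 2 = 960


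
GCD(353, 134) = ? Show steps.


353 = 2 * 134 + 85
134 = 1 * 85 + 49
85 = 1 * 49 + 36
49 = 1 * 36 + 13
36 = 2 * 13 + 10
13 = 1 * 10 + 3
10 = 3 * 3 + 1
3 = 3 * 1 + 0
GCD = 1


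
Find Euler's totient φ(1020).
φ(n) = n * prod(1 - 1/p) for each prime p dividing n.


1020 = 2^2 × 3 × 5 × 17
Prime factors: 2, 3, 5, 17
φ(1020) = 1020 × (1-1/2) × (1-1/3) × (1-1/5) × (1-1/17)
= 1020 × 1/2 × 2/3 × 4/5 × 16/17 = 256

φ(1020) = 256


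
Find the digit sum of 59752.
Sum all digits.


5 + 9 + 7 + 5 + 2 = 28


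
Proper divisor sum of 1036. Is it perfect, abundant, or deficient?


Proper divisors: 1, 2, 4, 7, 14, 28, 37, 74, 148, 259, 518
Sum = 1 + 2 + 4 + 7 + 14 + 28 + 37 + 74 + 148 + 259 + 518 = 1092
1092 > 1036 → abundant

s(1036) = 1092 (abundant)


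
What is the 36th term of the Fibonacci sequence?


Sequence: 1, 1, 2, 3, 5, 8, 13, 21, 34, 55, 89, 144, 233, 377, 610, 987, 1597, 2584, 4181, 6765, 10946, 17711, 28657, 46368, 75025, 121393, 196418, 317811, 514229, 832040, 1346269, 2178309, 3524578, 5702887, 9227465, 14930352
F(36) = 14930352


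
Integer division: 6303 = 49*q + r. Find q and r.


6303 = 49 * 128 + 31
Check: 6272 + 31 = 6303

q = 128, r = 31


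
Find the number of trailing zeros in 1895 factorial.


floor(1895/5) = 379
floor(1895/25) = 75
floor(1895/125) = 15
floor(1895/625) = 3
Total = 472

472 trailing zeros


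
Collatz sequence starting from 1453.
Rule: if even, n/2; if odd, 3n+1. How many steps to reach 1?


1453 → 4360 → 2180 → 1090 → 545 → 1636 → 818 → 409 → 1228 → 614 → 307 → 922 → 461 → 1384 → 692 → 346 → 173 → 520 → 260 → 130 → 65 → 196 → 98 → 49 → 148 → 74 → 37 → 112 → 56 → 28 → 14 → 7 → 22 → 11 → 34 → 17 → 52 → 26 → 13 → 40 → 20 → 10 → 5 → 16 → 8 → 4 → 2 → 1
Total steps = 47

47 steps


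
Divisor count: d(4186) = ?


4186 = 2^1 × 7^1 × 13^1 × 23^1
d(4186) = (1+1) × (1+1) × (1+1) × (1+1) = 16

16 divisors


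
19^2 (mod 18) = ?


19^1 mod 18 = 1
19^2 mod 18 = 1


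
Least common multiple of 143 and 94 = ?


GCD(143, 94) = 1
LCM = 143*94/1 = 13442/1 = 13442

LCM = 13442


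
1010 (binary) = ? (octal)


1010 (base 2) = 10 (decimal)
10 (decimal) = 12 (base 8)


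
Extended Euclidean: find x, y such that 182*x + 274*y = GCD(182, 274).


Tabular extended Euclidean (each row: r = 182*s + 274*t):
r=182, s=1, t=0
r=274, s=0, t=1
q=0: r=182, s=1, t=0   [182*(1) + 274*(0) = 182]
q=1: r=92, s=-1, t=1   [182*(-1) + 274*(1) = 92]
q=1: r=90, s=2, t=-1   [182*(2) + 274*(-1) = 90]
q=1: r=2, s=-3, t=2   [182*(-3) + 274*(2) = 2]
q=45: r=0, s=137, t=-91   [182*(137) + 274*(-91) = 0]
GCD = 2; from the row with r=2: x=-3, y=2
Check: 182*(-3) + 274*(2) = -546 + 548 = 2

GCD = 2, x = -3, y = 2


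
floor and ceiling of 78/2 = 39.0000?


78/2 = 39.0000
floor = 39
ceil = 39

floor = 39, ceil = 39


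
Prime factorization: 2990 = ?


2990 / 2 = 1495
1495 / 5 = 299
299 / 13 = 23
23 / 23 = 1
2990 = 2 × 5 × 13 × 23


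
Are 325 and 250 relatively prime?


Euclidean algorithm:
325 = 1 * 250 + 75
250 = 3 * 75 + 25
75 = 3 * 25 + 0
GCD(325, 250) = 25

No, not coprime (GCD = 25)


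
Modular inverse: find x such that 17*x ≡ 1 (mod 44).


Use the extended Euclidean algorithm on (44, 17); each row r = 44*s + 17*t:
r=44, s=1, t=0
r=17, s=0, t=1
q=2: r=10, s=1, t=-2   [44*(1) + 17*(-2) = 10]
q=1: r=7, s=-1, t=3   [44*(-1) + 17*(3) = 7]
q=1: r=3, s=2, t=-5   [44*(2) + 17*(-5) = 3]
q=2: r=1, s=-5, t=13   [44*(-5) + 17*(13) = 1]
q=3: r=0, s=17, t=-44   [44*(17) + 17*(-44) = 0]
GCD = 1 with t = 13, so 17*(13) ≡ 1 (mod 44)
Inverse = 13 mod 44 = 13
Check: 17 * 13 = 221 ≡ 1 (mod 44)

17^(-1) ≡ 13 (mod 44)


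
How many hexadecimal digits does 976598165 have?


976598165 in base 16 = 3A35B495
Number of digits = 8

8 digits (base 16)


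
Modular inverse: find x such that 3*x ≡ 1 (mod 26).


Use the extended Euclidean algorithm on (26, 3); each row r = 26*s + 3*t:
r=26, s=1, t=0
r=3, s=0, t=1
q=8: r=2, s=1, t=-8   [26*(1) + 3*(-8) = 2]
q=1: r=1, s=-1, t=9   [26*(-1) + 3*(9) = 1]
q=2: r=0, s=3, t=-26   [26*(3) + 3*(-26) = 0]
GCD = 1 with t = 9, so 3*(9) ≡ 1 (mod 26)
Inverse = 9 mod 26 = 9
Check: 3 * 9 = 27 ≡ 1 (mod 26)

3^(-1) ≡ 9 (mod 26)


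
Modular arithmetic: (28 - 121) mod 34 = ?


28 - 121 = -93
-93 mod 34 = 9


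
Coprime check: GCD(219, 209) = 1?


Euclidean algorithm:
219 = 1 * 209 + 10
209 = 20 * 10 + 9
10 = 1 * 9 + 1
9 = 9 * 1 + 0
GCD(219, 209) = 1

Yes, coprime (GCD = 1)


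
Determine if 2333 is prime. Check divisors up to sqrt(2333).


Check divisors up to sqrt(2333) = 48.3011
No divisors found.
2333 is prime.

Yes, 2333 is prime


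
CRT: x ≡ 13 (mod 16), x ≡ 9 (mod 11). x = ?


M = 16*11 = 176
M1 = M/16 = 11, M2 = M/11 = 16
M1^(-1) mod 16 = 3, M2^(-1) mod 11 = 9
x = 13*11*3 + 9*16*9 = 1725
1725 mod 176 = 141
Check: 141 mod 16 = 13 ✓, 141 mod 11 = 9 ✓

x ≡ 141 (mod 176)


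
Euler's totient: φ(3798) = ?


3798 = 2 × 3^2 × 211
Prime factors: 2, 3, 211
φ(3798) = 3798 × (1-1/2) × (1-1/3) × (1-1/211)
= 3798 × 1/2 × 2/3 × 210/211 = 1260

φ(3798) = 1260


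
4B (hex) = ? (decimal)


4B (base 16) = 75 (decimal)
75 (decimal) = 75 (base 10)


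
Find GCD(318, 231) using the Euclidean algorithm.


318 = 1 * 231 + 87
231 = 2 * 87 + 57
87 = 1 * 57 + 30
57 = 1 * 30 + 27
30 = 1 * 27 + 3
27 = 9 * 3 + 0
GCD = 3


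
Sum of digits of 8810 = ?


8 + 8 + 1 + 0 = 17


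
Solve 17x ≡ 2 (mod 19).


GCD(17, 19) = 1, unique solution
a^(-1) mod 19 = 9
x = 9 * 2 mod 19 = 18

x ≡ 18 (mod 19)


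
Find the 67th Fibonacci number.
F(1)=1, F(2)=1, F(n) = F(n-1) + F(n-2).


Sequence: 1, 1, 2, 3, 5, 8, 13, 21, 34, 55, 89, 144, 233, 377, 610, 987, 1597, 2584, 4181, 6765, 10946, 17711, 28657, 46368, 75025, 121393, 196418, 317811, 514229, 832040, 1346269, 2178309, 3524578, 5702887, 9227465, 14930352, 24157817, 39088169, 63245986, 102334155, 165580141, 267914296, 433494437, 701408733, 1134903170, 1836311903, 2971215073, 4807526976, 7778742049, 12586269025, 20365011074, 32951280099, 53316291173, 86267571272, 139583862445, 225851433717, 365435296162, 591286729879, 956722026041, 1548008755920, 2504730781961, 4052739537881, 6557470319842, 10610209857723, 17167680177565, 27777890035288, 44945570212853
F(67) = 44945570212853


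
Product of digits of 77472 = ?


7 × 7 × 4 × 7 × 2 = 2744


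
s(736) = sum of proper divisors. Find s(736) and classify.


Proper divisors: 1, 2, 4, 8, 16, 23, 32, 46, 92, 184, 368
Sum = 1 + 2 + 4 + 8 + 16 + 23 + 32 + 46 + 92 + 184 + 368 = 776
776 > 736 → abundant

s(736) = 776 (abundant)


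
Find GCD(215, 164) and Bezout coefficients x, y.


Tabular extended Euclidean (each row: r = 215*s + 164*t):
r=215, s=1, t=0
r=164, s=0, t=1
q=1: r=51, s=1, t=-1   [215*(1) + 164*(-1) = 51]
q=3: r=11, s=-3, t=4   [215*(-3) + 164*(4) = 11]
q=4: r=7, s=13, t=-17   [215*(13) + 164*(-17) = 7]
q=1: r=4, s=-16, t=21   [215*(-16) + 164*(21) = 4]
q=1: r=3, s=29, t=-38   [215*(29) + 164*(-38) = 3]
q=1: r=1, s=-45, t=59   [215*(-45) + 164*(59) = 1]
q=3: r=0, s=164, t=-215   [215*(164) + 164*(-215) = 0]
GCD = 1; from the row with r=1: x=-45, y=59
Check: 215*(-45) + 164*(59) = -9675 + 9676 = 1

GCD = 1, x = -45, y = 59


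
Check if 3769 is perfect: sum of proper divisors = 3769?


Proper divisors of 3769: 1
Sum = 1 = 1

No, 3769 is not perfect (1 ≠ 3769)


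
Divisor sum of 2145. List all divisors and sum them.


Divisors of 2145: 1, 3, 5, 11, 13, 15, 33, 39, 55, 65, 143, 165, 195, 429, 715, 2145
Sum = 1 + 3 + 5 + 11 + 13 + 15 + 33 + 39 + 55 + 65 + 143 + 165 + 195 + 429 + 715 + 2145 = 4032

σ(2145) = 4032


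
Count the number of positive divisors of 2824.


2824 = 2^3 × 353^1
d(2824) = (3+1) × (1+1) = 8

8 divisors


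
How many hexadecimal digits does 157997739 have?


157997739 in base 16 = 96ADAAB
Number of digits = 7

7 digits (base 16)


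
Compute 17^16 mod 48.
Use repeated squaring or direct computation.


17^1 mod 48 = 17
17^2 mod 48 = 1
17^3 mod 48 = 17
17^4 mod 48 = 1
17^5 mod 48 = 17
17^6 mod 48 = 1
17^7 mod 48 = 17
17^8 mod 48 = 1
17^9 mod 48 = 17
17^10 mod 48 = 1
17^11 mod 48 = 17
17^12 mod 48 = 1
17^13 mod 48 = 17
17^14 mod 48 = 1
17^15 mod 48 = 17
17^16 mod 48 = 1


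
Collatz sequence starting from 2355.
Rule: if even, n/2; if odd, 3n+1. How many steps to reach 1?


2355 → 7066 → 3533 → 10600 → 5300 → 2650 → 1325 → 3976 → 1988 → 994 → 497 → 1492 → 746 → 373 → 1120 → 560 → 280 → 140 → 70 → 35 → 106 → 53 → 160 → 80 → 40 → 20 → 10 → 5 → 16 → 8 → 4 → 2 → 1
Total steps = 32

32 steps


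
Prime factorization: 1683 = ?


1683 / 3 = 561
561 / 3 = 187
187 / 11 = 17
17 / 17 = 1
1683 = 3^2 × 11 × 17


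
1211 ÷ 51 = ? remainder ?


1211 = 51 * 23 + 38
Check: 1173 + 38 = 1211

q = 23, r = 38


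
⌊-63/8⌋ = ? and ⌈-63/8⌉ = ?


-63/8 = -7.8750
floor = -8
ceil = -7

floor = -8, ceil = -7


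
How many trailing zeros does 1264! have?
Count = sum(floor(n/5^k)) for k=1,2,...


floor(1264/5) = 252
floor(1264/25) = 50
floor(1264/125) = 10
floor(1264/625) = 2
Total = 314

314 trailing zeros


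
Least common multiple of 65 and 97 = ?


GCD(65, 97) = 1
LCM = 65*97/1 = 6305/1 = 6305

LCM = 6305


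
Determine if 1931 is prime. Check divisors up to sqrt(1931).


Check divisors up to sqrt(1931) = 43.9431
No divisors found.
1931 is prime.

Yes, 1931 is prime


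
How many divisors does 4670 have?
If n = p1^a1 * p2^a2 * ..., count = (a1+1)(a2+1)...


4670 = 2^1 × 5^1 × 467^1
d(4670) = (1+1) × (1+1) × (1+1) = 8

8 divisors


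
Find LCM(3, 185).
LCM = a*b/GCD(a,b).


GCD(3, 185) = 1
LCM = 3*185/1 = 555/1 = 555

LCM = 555


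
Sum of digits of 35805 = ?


3 + 5 + 8 + 0 + 5 = 21


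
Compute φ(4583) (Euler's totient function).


4583 = 4583
Prime factors: 4583
φ(4583) = 4583 × (1-1/4583)
= 4583 × 4582/4583 = 4582

φ(4583) = 4582


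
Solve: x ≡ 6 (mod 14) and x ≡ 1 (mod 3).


M = 14*3 = 42
M1 = M/14 = 3, M2 = M/3 = 14
M1^(-1) mod 14 = 5, M2^(-1) mod 3 = 2
x = 6*3*5 + 1*14*2 = 118
118 mod 42 = 34
Check: 34 mod 14 = 6 ✓, 34 mod 3 = 1 ✓

x ≡ 34 (mod 42)


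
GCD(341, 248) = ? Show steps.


341 = 1 * 248 + 93
248 = 2 * 93 + 62
93 = 1 * 62 + 31
62 = 2 * 31 + 0
GCD = 31


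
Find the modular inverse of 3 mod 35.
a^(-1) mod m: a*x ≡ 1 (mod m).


Use the extended Euclidean algorithm on (35, 3); each row r = 35*s + 3*t:
r=35, s=1, t=0
r=3, s=0, t=1
q=11: r=2, s=1, t=-11   [35*(1) + 3*(-11) = 2]
q=1: r=1, s=-1, t=12   [35*(-1) + 3*(12) = 1]
q=2: r=0, s=3, t=-35   [35*(3) + 3*(-35) = 0]
GCD = 1 with t = 12, so 3*(12) ≡ 1 (mod 35)
Inverse = 12 mod 35 = 12
Check: 3 * 12 = 36 ≡ 1 (mod 35)

3^(-1) ≡ 12 (mod 35)


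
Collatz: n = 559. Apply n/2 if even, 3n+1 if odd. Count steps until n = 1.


559 → 1678 → 839 → 2518 → 1259 → 3778 → 1889 → 5668 → 2834 → 1417 → 4252 → 2126 → 1063 → 3190 → 1595 → 4786 → 2393 → 7180 → 3590 → 1795 → 5386 → 2693 → 8080 → 4040 → 2020 → 1010 → 505 → 1516 → 758 → 379 → 1138 → 569 → 1708 → 854 → 427 → 1282 → 641 → 1924 → 962 → 481 → 1444 → 722 → 361 → 1084 → 542 → 271 → 814 → 407 → 1222 → 611 → 1834 → 917 → 2752 → 1376 → 688 → 344 → 172 → 86 → 43 → 130 → 65 → 196 → 98 → 49 → 148 → 74 → 37 → 112 → 56 → 28 → 14 → 7 → 22 → 11 → 34 → 17 → 52 → 26 → 13 → 40 → 20 → 10 → 5 → 16 → 8 → 4 → 2 → 1
Total steps = 87

87 steps


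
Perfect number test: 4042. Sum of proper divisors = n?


Proper divisors of 4042: 1, 2, 43, 47, 86, 94, 2021
Sum = 1 + 2 + 43 + 47 + 86 + 94 + 2021 = 2294

No, 4042 is not perfect (2294 ≠ 4042)


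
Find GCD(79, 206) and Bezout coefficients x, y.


Tabular extended Euclidean (each row: r = 79*s + 206*t):
r=79, s=1, t=0
r=206, s=0, t=1
q=0: r=79, s=1, t=0   [79*(1) + 206*(0) = 79]
q=2: r=48, s=-2, t=1   [79*(-2) + 206*(1) = 48]
q=1: r=31, s=3, t=-1   [79*(3) + 206*(-1) = 31]
q=1: r=17, s=-5, t=2   [79*(-5) + 206*(2) = 17]
q=1: r=14, s=8, t=-3   [79*(8) + 206*(-3) = 14]
q=1: r=3, s=-13, t=5   [79*(-13) + 206*(5) = 3]
q=4: r=2, s=60, t=-23   [79*(60) + 206*(-23) = 2]
q=1: r=1, s=-73, t=28   [79*(-73) + 206*(28) = 1]
q=2: r=0, s=206, t=-79   [79*(206) + 206*(-79) = 0]
GCD = 1; from the row with r=1: x=-73, y=28
Check: 79*(-73) + 206*(28) = -5767 + 5768 = 1

GCD = 1, x = -73, y = 28


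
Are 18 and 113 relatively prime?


Euclidean algorithm:
113 = 6 * 18 + 5
18 = 3 * 5 + 3
5 = 1 * 3 + 2
3 = 1 * 2 + 1
2 = 2 * 1 + 0
GCD(18, 113) = 1

Yes, coprime (GCD = 1)


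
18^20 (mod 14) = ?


18^1 mod 14 = 4
18^2 mod 14 = 2
18^3 mod 14 = 8
18^4 mod 14 = 4
18^5 mod 14 = 2
18^6 mod 14 = 8
18^7 mod 14 = 4
18^8 mod 14 = 2
18^9 mod 14 = 8
18^10 mod 14 = 4
18^11 mod 14 = 2
18^12 mod 14 = 8
18^13 mod 14 = 4
18^14 mod 14 = 2
18^15 mod 14 = 8
18^16 mod 14 = 4
18^17 mod 14 = 2
18^18 mod 14 = 8
18^19 mod 14 = 4
18^20 mod 14 = 2


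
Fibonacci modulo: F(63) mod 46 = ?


F(k) mod 46 for k=1..63:
1, 1, 2, 3, 5, 8, 13, 21, 34, 9, 43, 6, 3, 9, 12, 21, 33, 8, 41, 3, 44, 1, 45, 0, 45, 45, 44, 43, 41, 38, 33, 25, 12, 37, 3, 40, 43, 37, 34, 25, 13, 38, 5, 43, 2, 45, 1, 0, 1, 1, 2, 3, 5, 8, 13, 21, 34, 9, 43, 6, 3, 9, 12
F(63) mod 46 = 12


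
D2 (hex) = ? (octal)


D2 (base 16) = 210 (decimal)
210 (decimal) = 322 (base 8)


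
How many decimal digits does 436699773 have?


436699773 has 9 digits in base 10
floor(log10(436699773)) + 1 = floor(8.6402) + 1 = 9

9 digits (base 10)


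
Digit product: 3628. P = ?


3 × 6 × 2 × 8 = 288


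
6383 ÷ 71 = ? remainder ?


6383 = 71 * 89 + 64
Check: 6319 + 64 = 6383

q = 89, r = 64


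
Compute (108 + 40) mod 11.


108 + 40 = 148
148 mod 11 = 5


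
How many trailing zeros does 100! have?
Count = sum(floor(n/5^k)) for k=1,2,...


floor(100/5) = 20
floor(100/25) = 4
Total = 24

24 trailing zeros


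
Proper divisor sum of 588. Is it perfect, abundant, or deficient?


Proper divisors: 1, 2, 3, 4, 6, 7, 12, 14, 21, 28, 42, 49, 84, 98, 147, 196, 294
Sum = 1 + 2 + 3 + 4 + 6 + 7 + 12 + 14 + 21 + 28 + 42 + 49 + 84 + 98 + 147 + 196 + 294 = 1008
1008 > 588 → abundant

s(588) = 1008 (abundant)


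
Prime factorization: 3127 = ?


3127 / 53 = 59
59 / 59 = 1
3127 = 53 × 59


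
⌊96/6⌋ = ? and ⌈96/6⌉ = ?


96/6 = 16.0000
floor = 16
ceil = 16

floor = 16, ceil = 16


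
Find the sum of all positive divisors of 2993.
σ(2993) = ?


Divisors of 2993: 1, 41, 73, 2993
Sum = 1 + 41 + 73 + 2993 = 3108

σ(2993) = 3108


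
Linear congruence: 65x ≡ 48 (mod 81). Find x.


GCD(65, 81) = 1, unique solution
a^(-1) mod 81 = 5
x = 5 * 48 mod 81 = 78

x ≡ 78 (mod 81)


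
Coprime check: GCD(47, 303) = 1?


Euclidean algorithm:
303 = 6 * 47 + 21
47 = 2 * 21 + 5
21 = 4 * 5 + 1
5 = 5 * 1 + 0
GCD(47, 303) = 1

Yes, coprime (GCD = 1)


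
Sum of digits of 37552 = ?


3 + 7 + 5 + 5 + 2 = 22


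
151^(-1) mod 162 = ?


Use the extended Euclidean algorithm on (162, 151); each row r = 162*s + 151*t:
r=162, s=1, t=0
r=151, s=0, t=1
q=1: r=11, s=1, t=-1   [162*(1) + 151*(-1) = 11]
q=13: r=8, s=-13, t=14   [162*(-13) + 151*(14) = 8]
q=1: r=3, s=14, t=-15   [162*(14) + 151*(-15) = 3]
q=2: r=2, s=-41, t=44   [162*(-41) + 151*(44) = 2]
q=1: r=1, s=55, t=-59   [162*(55) + 151*(-59) = 1]
q=2: r=0, s=-151, t=162   [162*(-151) + 151*(162) = 0]
GCD = 1 with t = -59, so 151*(-59) ≡ 1 (mod 162)
Inverse = -59 mod 162 = 103
Check: 151 * 103 = 15553 ≡ 1 (mod 162)

151^(-1) ≡ 103 (mod 162)


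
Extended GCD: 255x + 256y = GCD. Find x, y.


Tabular extended Euclidean (each row: r = 255*s + 256*t):
r=255, s=1, t=0
r=256, s=0, t=1
q=0: r=255, s=1, t=0   [255*(1) + 256*(0) = 255]
q=1: r=1, s=-1, t=1   [255*(-1) + 256*(1) = 1]
q=255: r=0, s=256, t=-255   [255*(256) + 256*(-255) = 0]
GCD = 1; from the row with r=1: x=-1, y=1
Check: 255*(-1) + 256*(1) = -255 + 256 = 1

GCD = 1, x = -1, y = 1


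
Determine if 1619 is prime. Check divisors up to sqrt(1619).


Check divisors up to sqrt(1619) = 40.2368
No divisors found.
1619 is prime.

Yes, 1619 is prime


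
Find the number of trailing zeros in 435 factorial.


floor(435/5) = 87
floor(435/25) = 17
floor(435/125) = 3
Total = 107

107 trailing zeros


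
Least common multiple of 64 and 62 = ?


GCD(64, 62) = 2
LCM = 64*62/2 = 3968/2 = 1984

LCM = 1984


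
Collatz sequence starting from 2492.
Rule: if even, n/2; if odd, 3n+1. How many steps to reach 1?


2492 → 1246 → 623 → 1870 → 935 → 2806 → 1403 → 4210 → 2105 → 6316 → 3158 → 1579 → 4738 → 2369 → 7108 → 3554 → 1777 → 5332 → 2666 → 1333 → 4000 → 2000 → 1000 → 500 → 250 → 125 → 376 → 188 → 94 → 47 → 142 → 71 → 214 → 107 → 322 → 161 → 484 → 242 → 121 → 364 → 182 → 91 → 274 → 137 → 412 → 206 → 103 → 310 → 155 → 466 → 233 → 700 → 350 → 175 → 526 → 263 → 790 → 395 → 1186 → 593 → 1780 → 890 → 445 → 1336 → 668 → 334 → 167 → 502 → 251 → 754 → 377 → 1132 → 566 → 283 → 850 → 425 → 1276 → 638 → 319 → 958 → 479 → 1438 → 719 → 2158 → 1079 → 3238 → 1619 → 4858 → 2429 → 7288 → 3644 → 1822 → 911 → 2734 → 1367 → 4102 → 2051 → 6154 → 3077 → 9232 → 4616 → 2308 → 1154 → 577 → 1732 → 866 → 433 → 1300 → 650 → 325 → 976 → 488 → 244 → 122 → 61 → 184 → 92 → 46 → 23 → 70 → 35 → 106 → 53 → 160 → 80 → 40 → 20 → 10 → 5 → 16 → 8 → 4 → 2 → 1
Total steps = 133

133 steps


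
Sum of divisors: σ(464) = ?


Divisors of 464: 1, 2, 4, 8, 16, 29, 58, 116, 232, 464
Sum = 1 + 2 + 4 + 8 + 16 + 29 + 58 + 116 + 232 + 464 = 930

σ(464) = 930


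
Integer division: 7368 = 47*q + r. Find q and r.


7368 = 47 * 156 + 36
Check: 7332 + 36 = 7368

q = 156, r = 36


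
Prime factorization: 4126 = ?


4126 / 2 = 2063
2063 / 2063 = 1
4126 = 2 × 2063


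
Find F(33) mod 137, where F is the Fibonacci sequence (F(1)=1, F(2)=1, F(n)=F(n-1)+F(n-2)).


F(k) mod 137 for k=1..33:
1, 1, 2, 3, 5, 8, 13, 21, 34, 55, 89, 7, 96, 103, 62, 28, 90, 118, 71, 52, 123, 38, 24, 62, 86, 11, 97, 108, 68, 39, 107, 9, 116
F(33) mod 137 = 116


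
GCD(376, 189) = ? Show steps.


376 = 1 * 189 + 187
189 = 1 * 187 + 2
187 = 93 * 2 + 1
2 = 2 * 1 + 0
GCD = 1


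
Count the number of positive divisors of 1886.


1886 = 2^1 × 23^1 × 41^1
d(1886) = (1+1) × (1+1) × (1+1) = 8

8 divisors


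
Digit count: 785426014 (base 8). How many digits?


785426014 in base 8 = 5664123136
Number of digits = 10

10 digits (base 8)


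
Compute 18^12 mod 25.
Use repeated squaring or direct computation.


18^1 mod 25 = 18
18^2 mod 25 = 24
18^3 mod 25 = 7
18^4 mod 25 = 1
18^5 mod 25 = 18
18^6 mod 25 = 24
18^7 mod 25 = 7
18^8 mod 25 = 1
18^9 mod 25 = 18
18^10 mod 25 = 24
18^11 mod 25 = 7
18^12 mod 25 = 1


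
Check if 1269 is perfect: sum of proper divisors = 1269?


Proper divisors of 1269: 1, 3, 9, 27, 47, 141, 423
Sum = 1 + 3 + 9 + 27 + 47 + 141 + 423 = 651

No, 1269 is not perfect (651 ≠ 1269)


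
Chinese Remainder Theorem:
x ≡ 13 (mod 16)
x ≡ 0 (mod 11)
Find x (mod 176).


M = 16*11 = 176
M1 = M/16 = 11, M2 = M/11 = 16
M1^(-1) mod 16 = 3, M2^(-1) mod 11 = 9
x = 13*11*3 + 0*16*9 = 429
429 mod 176 = 77
Check: 77 mod 16 = 13 ✓, 77 mod 11 = 0 ✓

x ≡ 77 (mod 176)


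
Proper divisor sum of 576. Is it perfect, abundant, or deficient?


Proper divisors: 1, 2, 3, 4, 6, 8, 9, 12, 16, 18, 24, 32, 36, 48, 64, 72, 96, 144, 192, 288
Sum = 1 + 2 + 3 + 4 + 6 + 8 + 9 + 12 + 16 + 18 + 24 + 32 + 36 + 48 + 64 + 72 + 96 + 144 + 192 + 288 = 1075
1075 > 576 → abundant

s(576) = 1075 (abundant)


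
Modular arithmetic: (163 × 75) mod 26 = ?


163 × 75 = 12225
12225 mod 26 = 5


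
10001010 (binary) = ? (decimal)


10001010 (base 2) = 138 (decimal)
138 (decimal) = 138 (base 10)


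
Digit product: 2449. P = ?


2 × 4 × 4 × 9 = 288


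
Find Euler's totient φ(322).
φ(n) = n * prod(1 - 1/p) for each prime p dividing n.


322 = 2 × 7 × 23
Prime factors: 2, 7, 23
φ(322) = 322 × (1-1/2) × (1-1/7) × (1-1/23)
= 322 × 1/2 × 6/7 × 22/23 = 132

φ(322) = 132


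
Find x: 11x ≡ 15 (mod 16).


GCD(11, 16) = 1, unique solution
a^(-1) mod 16 = 3
x = 3 * 15 mod 16 = 13

x ≡ 13 (mod 16)


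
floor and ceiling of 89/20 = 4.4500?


89/20 = 4.4500
floor = 4
ceil = 5

floor = 4, ceil = 5


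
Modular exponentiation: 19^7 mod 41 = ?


19^1 mod 41 = 19
19^2 mod 41 = 33
19^3 mod 41 = 12
19^4 mod 41 = 23
19^5 mod 41 = 27
19^6 mod 41 = 21
19^7 mod 41 = 30


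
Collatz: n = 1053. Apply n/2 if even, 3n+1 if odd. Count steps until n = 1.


1053 → 3160 → 1580 → 790 → 395 → 1186 → 593 → 1780 → 890 → 445 → 1336 → 668 → 334 → 167 → 502 → 251 → 754 → 377 → 1132 → 566 → 283 → 850 → 425 → 1276 → 638 → 319 → 958 → 479 → 1438 → 719 → 2158 → 1079 → 3238 → 1619 → 4858 → 2429 → 7288 → 3644 → 1822 → 911 → 2734 → 1367 → 4102 → 2051 → 6154 → 3077 → 9232 → 4616 → 2308 → 1154 → 577 → 1732 → 866 → 433 → 1300 → 650 → 325 → 976 → 488 → 244 → 122 → 61 → 184 → 92 → 46 → 23 → 70 → 35 → 106 → 53 → 160 → 80 → 40 → 20 → 10 → 5 → 16 → 8 → 4 → 2 → 1
Total steps = 80

80 steps


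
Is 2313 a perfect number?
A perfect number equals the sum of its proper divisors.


Proper divisors of 2313: 1, 3, 9, 257, 771
Sum = 1 + 3 + 9 + 257 + 771 = 1041

No, 2313 is not perfect (1041 ≠ 2313)


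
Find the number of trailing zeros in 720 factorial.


floor(720/5) = 144
floor(720/25) = 28
floor(720/125) = 5
floor(720/625) = 1
Total = 178

178 trailing zeros


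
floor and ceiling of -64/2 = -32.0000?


-64/2 = -32.0000
floor = -32
ceil = -32

floor = -32, ceil = -32


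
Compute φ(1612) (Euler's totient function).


1612 = 2^2 × 13 × 31
Prime factors: 2, 13, 31
φ(1612) = 1612 × (1-1/2) × (1-1/13) × (1-1/31)
= 1612 × 1/2 × 12/13 × 30/31 = 720

φ(1612) = 720


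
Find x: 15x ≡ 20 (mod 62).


GCD(15, 62) = 1, unique solution
a^(-1) mod 62 = 29
x = 29 * 20 mod 62 = 22

x ≡ 22 (mod 62)


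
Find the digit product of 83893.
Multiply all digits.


8 × 3 × 8 × 9 × 3 = 5184


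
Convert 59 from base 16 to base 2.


59 (base 16) = 89 (decimal)
89 (decimal) = 1011001 (base 2)


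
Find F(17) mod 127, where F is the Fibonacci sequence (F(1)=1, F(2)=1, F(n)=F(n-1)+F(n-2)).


F(k) mod 127 for k=1..17:
1, 1, 2, 3, 5, 8, 13, 21, 34, 55, 89, 17, 106, 123, 102, 98, 73
F(17) mod 127 = 73


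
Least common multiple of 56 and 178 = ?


GCD(56, 178) = 2
LCM = 56*178/2 = 9968/2 = 4984

LCM = 4984


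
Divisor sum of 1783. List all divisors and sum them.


Divisors of 1783: 1, 1783
Sum = 1 + 1783 = 1784

σ(1783) = 1784
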